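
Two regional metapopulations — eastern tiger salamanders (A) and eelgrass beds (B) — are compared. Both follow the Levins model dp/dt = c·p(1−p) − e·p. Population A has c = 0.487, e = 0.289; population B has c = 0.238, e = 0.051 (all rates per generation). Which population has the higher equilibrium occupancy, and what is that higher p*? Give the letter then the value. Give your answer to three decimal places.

A: p*_A = 1 − 0.289/0.487 = 0.4066.
B: p*_B = 1 − 0.051/0.238 = 0.7857.
B is higher at 0.7857.

B, 0.786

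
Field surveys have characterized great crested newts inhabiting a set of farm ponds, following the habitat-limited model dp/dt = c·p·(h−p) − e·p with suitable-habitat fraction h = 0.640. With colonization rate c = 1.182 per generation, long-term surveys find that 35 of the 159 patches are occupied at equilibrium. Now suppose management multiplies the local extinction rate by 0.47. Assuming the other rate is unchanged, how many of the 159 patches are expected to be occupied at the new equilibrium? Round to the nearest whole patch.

Observed p* = 35/159 = 0.22013.
Balance c(h−p*) = e gives e = 1.182×(0.64 − 0.22013) = 0.49629.
New p* = 0.64 − e/c = 0.64 − 0.23326/1.18200 = 0.44266.
Expected occupied = 159 × 0.44266 = 70.38 ≈ 70.

70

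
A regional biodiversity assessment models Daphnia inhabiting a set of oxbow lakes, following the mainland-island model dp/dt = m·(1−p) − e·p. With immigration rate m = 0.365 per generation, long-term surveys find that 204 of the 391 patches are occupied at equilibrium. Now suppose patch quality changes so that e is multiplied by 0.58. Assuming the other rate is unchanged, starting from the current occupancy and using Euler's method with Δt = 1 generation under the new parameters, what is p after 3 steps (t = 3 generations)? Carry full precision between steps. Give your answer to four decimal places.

Observed p* = 204/391 = 0.52174.
Balance m(1−p*) = e·p* gives e = m(1−p*)/p* = 0.365×0.47826/0.52174 = 0.33458.
Starting from p₀ = 0.52174; update p ← p + (dp/dt)·Δt with the new parameters.
  1  |  dp/dt·Δt = +0.073317  |  p_1 = 0.595057
  2  |  dp/dt·Δt = +0.032329  |  p_2 = 0.627385
  3  |  dp/dt·Δt = +0.014255  |  p_3 = 0.641640

0.6416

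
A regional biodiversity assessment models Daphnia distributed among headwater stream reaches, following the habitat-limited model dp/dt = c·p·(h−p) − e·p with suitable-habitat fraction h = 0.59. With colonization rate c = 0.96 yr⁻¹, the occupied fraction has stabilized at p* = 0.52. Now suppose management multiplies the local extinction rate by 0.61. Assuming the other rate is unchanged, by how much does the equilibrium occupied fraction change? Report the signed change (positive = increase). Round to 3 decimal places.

Balance c(h−p*) = e gives e = 0.96×(0.59 − 0.52000) = 0.06720.
New p* = 0.59 − e/c = 0.59 − 0.04099/0.96000 = 0.54730.
Δp* = 0.54730 − 0.52000 = +0.02730.

0.027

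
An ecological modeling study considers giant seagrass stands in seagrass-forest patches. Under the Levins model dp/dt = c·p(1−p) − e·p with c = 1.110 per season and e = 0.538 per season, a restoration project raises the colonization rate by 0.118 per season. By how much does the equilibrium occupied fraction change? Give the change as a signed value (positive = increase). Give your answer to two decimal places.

0.05

Before: p* = 1 − 0.538/1.110 = 0.5153.
After the change, c = 1.228, e = 0.538, so p* = 1 − 0.538/1.228 = 0.5619.
Δp* = 0.5619 − 0.5153 = +0.0466.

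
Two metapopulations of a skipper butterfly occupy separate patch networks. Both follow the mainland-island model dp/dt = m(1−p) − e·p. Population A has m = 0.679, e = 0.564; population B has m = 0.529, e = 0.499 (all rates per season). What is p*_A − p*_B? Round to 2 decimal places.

0.03

A: p*_A = m/(m+e) = 0.679/1.2430 = 0.5463.
B: p*_B = 0.529/1.0280 = 0.5146.
p*_A − p*_B = 0.5463 − 0.5146 = 0.0317.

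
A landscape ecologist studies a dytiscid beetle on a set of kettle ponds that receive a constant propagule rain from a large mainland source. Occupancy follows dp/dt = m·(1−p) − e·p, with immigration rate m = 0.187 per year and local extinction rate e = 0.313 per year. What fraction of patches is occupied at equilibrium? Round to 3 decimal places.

At equilibrium the propagule rain into empty patches balances local extinction: m(1−p*) = e·p*.
p* = m/(m+e) = 0.187/(0.187+0.313) = 0.187/0.5000 = 0.3740.

0.374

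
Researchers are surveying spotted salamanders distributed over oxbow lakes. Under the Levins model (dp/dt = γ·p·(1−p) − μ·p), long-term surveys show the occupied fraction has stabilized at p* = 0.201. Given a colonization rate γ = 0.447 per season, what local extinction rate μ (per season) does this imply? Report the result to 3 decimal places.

At equilibrium γ(1−p*) = μ.
μ = 0.447 × (1 − 0.201) = 0.447 × 0.7990 = 0.3572.

0.357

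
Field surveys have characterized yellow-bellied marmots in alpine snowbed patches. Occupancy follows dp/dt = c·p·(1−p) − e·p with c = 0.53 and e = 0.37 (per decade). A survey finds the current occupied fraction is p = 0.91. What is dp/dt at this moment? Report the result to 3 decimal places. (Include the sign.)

Colonization term: c·p·(1−p) = 0.53×0.91×0.0900 = 0.04341.
Extinction term: e·p = 0.33670.
dp/dt = 0.04341 − 0.33670 = -0.29329.

-0.293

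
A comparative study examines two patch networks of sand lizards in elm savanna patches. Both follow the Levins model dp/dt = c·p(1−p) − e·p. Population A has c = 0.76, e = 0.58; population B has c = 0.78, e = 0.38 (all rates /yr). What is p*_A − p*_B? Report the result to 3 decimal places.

-0.276

A: p*_A = 1 − 0.58/0.76 = 0.2368.
B: p*_B = 1 − 0.38/0.78 = 0.5128.
p*_A − p*_B = 0.2368 − 0.5128 = -0.2760.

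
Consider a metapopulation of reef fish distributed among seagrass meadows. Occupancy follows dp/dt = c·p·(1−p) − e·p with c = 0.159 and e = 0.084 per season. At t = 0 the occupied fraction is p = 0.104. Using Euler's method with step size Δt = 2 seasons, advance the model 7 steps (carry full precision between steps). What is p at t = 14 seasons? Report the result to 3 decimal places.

0.208

Update rule: p ← p + [c·p·(1−p) − e·p]·Δt with Δt = 2.
p: 0.10400 → 0.11616  (Δp = +0.01216)
p: 0.11616 → 0.12929  (Δp = +0.01313)
p: 0.12929 → 0.14337  (Δp = +0.01408)
p: 0.14337 → 0.15834  (Δp = +0.01497)
p: 0.15834 → 0.17412  (Δp = +0.01578)
p: 0.17412 → 0.19060  (Δp = +0.01648)
p: 0.19060 → 0.20763  (Δp = +0.01704)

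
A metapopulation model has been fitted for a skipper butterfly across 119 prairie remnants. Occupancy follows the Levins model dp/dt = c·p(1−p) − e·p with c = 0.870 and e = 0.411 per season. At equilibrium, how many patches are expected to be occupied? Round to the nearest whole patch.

63

p* = 1 − e/c = 1 − 0.411/0.870 = 0.5276.
Expected occupied patches = N × p* = 119 × 0.5276 = 62.78 ≈ 63.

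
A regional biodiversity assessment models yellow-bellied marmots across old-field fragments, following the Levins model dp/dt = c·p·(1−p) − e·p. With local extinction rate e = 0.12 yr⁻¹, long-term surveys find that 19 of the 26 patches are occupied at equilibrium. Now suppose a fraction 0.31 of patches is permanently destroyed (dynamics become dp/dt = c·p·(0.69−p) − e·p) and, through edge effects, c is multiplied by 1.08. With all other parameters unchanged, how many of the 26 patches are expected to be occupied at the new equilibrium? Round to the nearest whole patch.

Observed p* = 19/26 = 0.73077.
Balance c(1−p*) = e gives c = e/(1 − 0.73077) = 0.12/0.26923 = 0.44572.
New p* = 0.69 − e/c = 0.69 − 0.12000/0.48138 = 0.44072.
Expected occupied = 26 × 0.44072 = 11.46 ≈ 11.

11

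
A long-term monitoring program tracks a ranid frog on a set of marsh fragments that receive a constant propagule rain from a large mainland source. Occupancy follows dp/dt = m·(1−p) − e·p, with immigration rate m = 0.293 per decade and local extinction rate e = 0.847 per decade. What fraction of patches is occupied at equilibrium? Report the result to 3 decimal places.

0.257

At equilibrium the propagule rain into empty patches balances local extinction: m(1−p*) = e·p*.
p* = m/(m+e) = 0.293/(0.293+0.847) = 0.293/1.1400 = 0.2570.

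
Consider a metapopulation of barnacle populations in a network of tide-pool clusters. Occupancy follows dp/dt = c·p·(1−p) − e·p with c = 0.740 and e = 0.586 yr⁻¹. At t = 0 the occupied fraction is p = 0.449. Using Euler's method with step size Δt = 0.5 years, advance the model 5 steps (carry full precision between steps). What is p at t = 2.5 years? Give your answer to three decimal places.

Update rule: p ← p + [c·p·(1−p) − e·p]·Δt with Δt = 0.5.
step 1: Δp = -0.04002, p = 0.40898
step 2: Δp = -0.03040, p = 0.37858
step 3: Δp = -0.02388, p = 0.35470
step 4: Δp = -0.01924, p = 0.33547
step 5: Δp = -0.01581, p = 0.31966

0.320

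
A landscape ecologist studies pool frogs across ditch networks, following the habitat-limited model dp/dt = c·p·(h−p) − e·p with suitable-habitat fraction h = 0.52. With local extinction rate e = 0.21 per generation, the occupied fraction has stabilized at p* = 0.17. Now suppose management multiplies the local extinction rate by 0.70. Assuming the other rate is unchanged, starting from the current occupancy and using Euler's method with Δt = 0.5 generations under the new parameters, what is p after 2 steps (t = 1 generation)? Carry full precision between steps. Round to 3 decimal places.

Balance c(h−p*) = e gives c = e/(0.52 − 0.17000) = 0.21/0.35000 = 0.60000.
Starting from p₀ = 0.17000; update p ← p + (dp/dt)·Δt with the new parameters.
step 1: Δp = +0.00536, p = 0.17536
step 2: Δp = +0.00524, p = 0.18060

0.181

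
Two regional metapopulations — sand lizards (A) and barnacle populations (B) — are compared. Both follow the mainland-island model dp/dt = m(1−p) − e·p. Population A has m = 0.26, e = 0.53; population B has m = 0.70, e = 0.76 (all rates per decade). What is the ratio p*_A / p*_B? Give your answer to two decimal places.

A: p*_A = m/(m+e) = 0.26/0.7900 = 0.3291.
B: p*_B = 0.70/1.4600 = 0.4795.
p*_A / p*_B = 0.3291/0.4795 = 0.6864.

0.69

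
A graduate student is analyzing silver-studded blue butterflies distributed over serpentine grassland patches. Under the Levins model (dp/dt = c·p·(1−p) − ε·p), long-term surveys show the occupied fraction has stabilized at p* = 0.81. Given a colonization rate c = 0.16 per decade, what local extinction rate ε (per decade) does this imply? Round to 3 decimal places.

0.030

At equilibrium c(1−p*) = ε.
ε = 0.16 × (1 − 0.81) = 0.16 × 0.1900 = 0.0304.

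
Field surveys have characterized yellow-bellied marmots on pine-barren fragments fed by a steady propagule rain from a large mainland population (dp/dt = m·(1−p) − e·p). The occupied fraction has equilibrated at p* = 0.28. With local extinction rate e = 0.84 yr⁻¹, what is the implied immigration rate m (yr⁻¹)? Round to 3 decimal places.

At equilibrium m(1−p*) = e·p*, so m = e·p*/(1−p*).
m = 0.84 × 0.28 / 0.7200 = 0.2352/0.7200 = 0.3267.

0.327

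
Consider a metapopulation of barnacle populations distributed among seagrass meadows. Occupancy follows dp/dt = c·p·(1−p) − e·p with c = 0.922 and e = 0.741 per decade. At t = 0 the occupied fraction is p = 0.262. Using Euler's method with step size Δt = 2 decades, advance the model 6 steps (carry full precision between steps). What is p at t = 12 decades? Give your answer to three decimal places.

0.199

Update rule: p ← p + [c·p·(1−p) − e·p]·Δt with Δt = 2.
  1  |  dp/dt·Δt = -0.031736  |  p_1 = 0.230264
  2  |  dp/dt·Δt = -0.014416  |  p_2 = 0.215848
  3  |  dp/dt·Δt = -0.007776  |  p_3 = 0.208072
  4  |  dp/dt·Δt = -0.004512  |  p_4 = 0.203560
  5  |  dp/dt·Δt = -0.002721  |  p_5 = 0.200840
  6  |  dp/dt·Δt = -0.001677  |  p_6 = 0.199163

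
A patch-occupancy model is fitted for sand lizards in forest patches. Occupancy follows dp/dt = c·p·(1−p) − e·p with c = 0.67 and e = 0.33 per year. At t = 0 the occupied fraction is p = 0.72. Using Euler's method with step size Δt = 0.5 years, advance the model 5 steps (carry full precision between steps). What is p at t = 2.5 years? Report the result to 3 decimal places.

Update rule: p ← p + [c·p·(1−p) − e·p]·Δt with Δt = 0.5.
t = 0.5: p = 0.72000 + (-0.05126) = 0.66874
t = 1: p = 0.66874 + (-0.03613) = 0.63261
t = 1.5: p = 0.63261 + (-0.02652) = 0.60609
t = 2: p = 0.60609 + (-0.02002) = 0.58606
t = 2.5: p = 0.58606 + (-0.01543) = 0.57063

0.571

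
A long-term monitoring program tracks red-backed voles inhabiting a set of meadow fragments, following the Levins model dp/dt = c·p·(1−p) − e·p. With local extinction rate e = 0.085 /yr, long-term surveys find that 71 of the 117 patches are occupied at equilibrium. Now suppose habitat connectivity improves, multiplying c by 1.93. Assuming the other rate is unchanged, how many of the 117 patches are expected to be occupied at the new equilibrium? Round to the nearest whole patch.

Observed p* = 71/117 = 0.60684.
Balance c(1−p*) = e gives c = e/(1 − 0.60684) = 0.085/0.39316 = 0.21620.
New p* = 1 − e/c = 1 − 0.08500/0.41727 = 0.79629.
Expected occupied = 117 × 0.79629 = 93.17 ≈ 93.

93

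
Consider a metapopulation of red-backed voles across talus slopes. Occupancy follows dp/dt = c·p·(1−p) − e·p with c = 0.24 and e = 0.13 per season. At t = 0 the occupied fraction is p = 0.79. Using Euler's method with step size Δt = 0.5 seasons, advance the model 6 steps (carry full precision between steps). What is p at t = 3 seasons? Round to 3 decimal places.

0.651

Update rule: p ← p + [c·p·(1−p) − e·p]·Δt with Δt = 0.5.
step 1: Δp = -0.03144, p = 0.75856
step 2: Δp = -0.02733, p = 0.73123
step 3: Δp = -0.02395, p = 0.70728
step 4: Δp = -0.02113, p = 0.68615
step 5: Δp = -0.01876, p = 0.66740
step 6: Δp = -0.01674, p = 0.65065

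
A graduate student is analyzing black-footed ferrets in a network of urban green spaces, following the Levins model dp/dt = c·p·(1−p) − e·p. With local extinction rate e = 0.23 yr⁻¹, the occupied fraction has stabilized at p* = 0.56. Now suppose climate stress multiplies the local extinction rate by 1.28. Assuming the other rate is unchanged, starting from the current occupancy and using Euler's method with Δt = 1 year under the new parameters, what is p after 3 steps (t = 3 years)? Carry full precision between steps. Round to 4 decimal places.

0.4835

Balance c(1−p*) = e gives c = e/(1 − 0.56000) = 0.23/0.44000 = 0.52273.
Starting from p₀ = 0.56000; update p ← p + (dp/dt)·Δt with the new parameters.
p: 0.56000 → 0.52394  (Δp = -0.03606)
p: 0.52394 → 0.50007  (Δp = -0.02386)
p: 0.50007 → 0.48353  (Δp = -0.01654)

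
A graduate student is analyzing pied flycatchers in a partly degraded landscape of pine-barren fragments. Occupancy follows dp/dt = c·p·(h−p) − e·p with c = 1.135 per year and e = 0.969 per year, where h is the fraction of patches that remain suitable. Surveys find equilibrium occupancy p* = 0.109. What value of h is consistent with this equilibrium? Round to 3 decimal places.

At equilibrium c(h−p*) = e, so h = p* + e/c.
h = 0.109 + 0.969/1.135 = 0.109 + 0.8537 = 0.9627.

0.963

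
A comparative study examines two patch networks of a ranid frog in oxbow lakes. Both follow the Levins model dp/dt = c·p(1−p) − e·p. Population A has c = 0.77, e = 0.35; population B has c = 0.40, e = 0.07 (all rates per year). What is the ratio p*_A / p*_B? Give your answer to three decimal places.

A: p*_A = 1 − 0.35/0.77 = 0.5455.
B: p*_B = 1 − 0.07/0.40 = 0.8250.
p*_A / p*_B = 0.5455/0.8250 = 0.6612.

0.661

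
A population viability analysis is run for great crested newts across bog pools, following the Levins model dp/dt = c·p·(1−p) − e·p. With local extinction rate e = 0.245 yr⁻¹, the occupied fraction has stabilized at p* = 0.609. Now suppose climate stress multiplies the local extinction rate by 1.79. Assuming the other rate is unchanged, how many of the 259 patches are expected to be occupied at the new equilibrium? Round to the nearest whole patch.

Balance c(1−p*) = e gives c = e/(1 − 0.60900) = 0.245/0.39100 = 0.62660.
New p* = 1 − e/c = 1 − 0.43855/0.62660 = 0.30011.
Expected occupied = 259 × 0.30011 = 77.73 ≈ 78.

78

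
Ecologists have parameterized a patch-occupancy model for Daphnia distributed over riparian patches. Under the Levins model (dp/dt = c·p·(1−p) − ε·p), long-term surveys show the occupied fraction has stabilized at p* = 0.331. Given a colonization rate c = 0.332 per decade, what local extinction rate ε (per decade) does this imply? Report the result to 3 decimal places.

At equilibrium c(1−p*) = ε.
ε = 0.332 × (1 − 0.331) = 0.332 × 0.6690 = 0.2221.

0.222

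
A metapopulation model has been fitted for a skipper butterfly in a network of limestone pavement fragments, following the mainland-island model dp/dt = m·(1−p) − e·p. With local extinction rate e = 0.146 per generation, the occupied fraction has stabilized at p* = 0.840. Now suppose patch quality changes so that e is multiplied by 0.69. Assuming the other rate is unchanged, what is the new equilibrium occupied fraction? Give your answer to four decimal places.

Balance m(1−p*) = e·p* gives m = e·p*/(1−p*) = 0.146×0.84000/0.16000 = 0.76650.
New p* = m/(m+e) = 0.76650/(0.76650+0.10074) = 0.88384.

0.8838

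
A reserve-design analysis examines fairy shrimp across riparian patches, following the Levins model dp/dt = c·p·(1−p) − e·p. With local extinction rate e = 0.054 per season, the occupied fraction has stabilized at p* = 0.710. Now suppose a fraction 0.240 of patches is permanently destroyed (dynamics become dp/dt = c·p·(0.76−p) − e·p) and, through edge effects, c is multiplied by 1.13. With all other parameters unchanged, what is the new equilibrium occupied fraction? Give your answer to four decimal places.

0.5034

Balance c(1−p*) = e gives c = e/(1 − 0.71000) = 0.054/0.29000 = 0.18621.
New p* = 0.76 − e/c = 0.76 − 0.05400/0.21042 = 0.50337.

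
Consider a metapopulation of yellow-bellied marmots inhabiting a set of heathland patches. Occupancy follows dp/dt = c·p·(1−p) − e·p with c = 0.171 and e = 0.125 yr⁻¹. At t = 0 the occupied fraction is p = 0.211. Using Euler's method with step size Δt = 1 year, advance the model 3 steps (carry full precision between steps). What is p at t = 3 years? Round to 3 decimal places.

0.217

Update rule: p ← p + [c·p·(1−p) − e·p]·Δt with Δt = 1.
  1  |  dp/dt·Δt = +0.002093  |  p_1 = 0.213093
  2  |  dp/dt·Δt = +0.002037  |  p_2 = 0.215130
  3  |  dp/dt·Δt = +0.001982  |  p_3 = 0.217112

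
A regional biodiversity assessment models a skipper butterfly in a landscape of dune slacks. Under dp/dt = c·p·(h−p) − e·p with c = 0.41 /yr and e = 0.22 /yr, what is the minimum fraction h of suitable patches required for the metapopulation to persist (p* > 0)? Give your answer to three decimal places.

0.537

p* = h − e/c is positive only when h > e/c.
h_min = e/c = 0.22/0.41 = 0.5366.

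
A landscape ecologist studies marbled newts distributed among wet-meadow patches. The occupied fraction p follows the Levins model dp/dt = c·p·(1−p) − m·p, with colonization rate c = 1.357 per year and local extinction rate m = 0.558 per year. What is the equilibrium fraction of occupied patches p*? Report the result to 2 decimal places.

At equilibrium, colonization balances extinction: c·p*·(1−p*) = m·p*.
So p* = 1 − m/c = 1 − 0.558/1.357 = 1 − 0.4112 = 0.5888.

0.59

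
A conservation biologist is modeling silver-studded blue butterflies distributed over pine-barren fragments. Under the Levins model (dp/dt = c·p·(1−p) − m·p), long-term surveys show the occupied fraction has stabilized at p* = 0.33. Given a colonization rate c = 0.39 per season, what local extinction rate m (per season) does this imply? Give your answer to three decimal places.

0.261

At equilibrium c(1−p*) = m.
m = 0.39 × (1 − 0.33) = 0.39 × 0.6700 = 0.2613.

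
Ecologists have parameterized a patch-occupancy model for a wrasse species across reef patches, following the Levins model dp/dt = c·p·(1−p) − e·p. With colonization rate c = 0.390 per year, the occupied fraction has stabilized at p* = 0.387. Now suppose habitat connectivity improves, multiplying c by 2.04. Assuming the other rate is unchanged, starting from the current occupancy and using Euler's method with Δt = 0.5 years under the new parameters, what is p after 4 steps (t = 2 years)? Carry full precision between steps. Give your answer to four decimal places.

Balance c(1−p*) = e gives e = 0.390×(1 − 0.38700) = 0.23907.
Starting from p₀ = 0.38700; update p ← p + (dp/dt)·Δt with the new parameters.
step 1: Δp = +0.04811, p = 0.43511
step 2: Δp = +0.04576, p = 0.48087
step 3: Δp = +0.04182, p = 0.52270
step 4: Δp = +0.03676, p = 0.55946

0.5595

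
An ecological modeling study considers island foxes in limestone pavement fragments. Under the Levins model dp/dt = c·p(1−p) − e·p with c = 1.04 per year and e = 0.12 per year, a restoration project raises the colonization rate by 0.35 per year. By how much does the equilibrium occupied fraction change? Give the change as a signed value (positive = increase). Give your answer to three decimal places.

0.029

Before: p* = 1 − 0.12/1.04 = 0.8846.
After the change, c = 1.39, e = 0.12, so p* = 1 − 0.12/1.39 = 0.9137.
Δp* = 0.9137 − 0.8846 = +0.0291.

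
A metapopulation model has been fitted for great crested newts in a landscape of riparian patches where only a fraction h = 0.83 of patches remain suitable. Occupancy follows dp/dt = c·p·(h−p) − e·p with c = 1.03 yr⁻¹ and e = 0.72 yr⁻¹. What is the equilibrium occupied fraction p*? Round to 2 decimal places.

0.13

Setting dp/dt = 0 and dividing by p* gives c·(h−p*) = e.
So p* = h − e/c = 0.83 − 0.72/1.03 = 0.83 − 0.6990 = 0.1310.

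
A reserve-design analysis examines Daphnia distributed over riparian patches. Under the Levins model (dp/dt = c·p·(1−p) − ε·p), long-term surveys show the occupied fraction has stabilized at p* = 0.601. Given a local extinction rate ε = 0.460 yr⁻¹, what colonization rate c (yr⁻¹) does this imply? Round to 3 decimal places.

1.153

At equilibrium c(1−p*) = ε, so c = ε/(1−p*).
c = 0.460/(1 − 0.601) = 0.460/0.3990 = 1.1529.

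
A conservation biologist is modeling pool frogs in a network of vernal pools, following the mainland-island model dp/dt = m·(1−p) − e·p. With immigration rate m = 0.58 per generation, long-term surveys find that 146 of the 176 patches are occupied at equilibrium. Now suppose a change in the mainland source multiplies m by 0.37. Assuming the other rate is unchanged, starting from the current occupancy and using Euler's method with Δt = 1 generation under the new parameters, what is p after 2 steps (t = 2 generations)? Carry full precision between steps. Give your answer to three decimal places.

0.726

Observed p* = 146/176 = 0.82955.
Balance m(1−p*) = e·p* gives e = m(1−p*)/p* = 0.58×0.17045/0.82955 = 0.11918.
Starting from p₀ = 0.82955; update p ← p + (dp/dt)·Δt with the new parameters.
p: 0.82955 → 0.76726  (Δp = -0.06228)
p: 0.76726 → 0.72577  (Δp = -0.04150)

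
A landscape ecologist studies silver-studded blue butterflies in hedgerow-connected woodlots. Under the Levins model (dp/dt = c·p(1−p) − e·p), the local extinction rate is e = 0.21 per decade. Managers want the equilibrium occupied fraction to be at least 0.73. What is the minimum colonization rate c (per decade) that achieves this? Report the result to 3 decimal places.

0.778

p* = 1 − e/c ≥ 0.73 requires e/c ≤ 0.2700, i.e. c ≥ e/0.2700.
c_min = 0.21/0.2700 = 0.7778.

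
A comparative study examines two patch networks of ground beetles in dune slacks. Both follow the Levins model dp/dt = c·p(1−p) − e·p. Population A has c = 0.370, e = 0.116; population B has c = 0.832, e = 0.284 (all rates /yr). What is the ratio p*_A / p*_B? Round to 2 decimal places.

1.04

A: p*_A = 1 − 0.116/0.370 = 0.6865.
B: p*_B = 1 − 0.284/0.832 = 0.6587.
p*_A / p*_B = 0.6865/0.6587 = 1.0423.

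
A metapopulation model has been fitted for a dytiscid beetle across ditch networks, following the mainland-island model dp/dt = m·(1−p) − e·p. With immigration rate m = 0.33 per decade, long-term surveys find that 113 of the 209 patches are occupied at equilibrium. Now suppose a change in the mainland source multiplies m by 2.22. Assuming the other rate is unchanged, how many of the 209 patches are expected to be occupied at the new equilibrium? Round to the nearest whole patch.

Observed p* = 113/209 = 0.54067.
Balance m(1−p*) = e·p* gives e = m(1−p*)/p* = 0.33×0.45933/0.54067 = 0.28035.
New p* = m/(m+e) = 0.73260/(0.73260+0.28035) = 0.72323.
Expected occupied = 209 × 0.72323 = 151.16 ≈ 151.

151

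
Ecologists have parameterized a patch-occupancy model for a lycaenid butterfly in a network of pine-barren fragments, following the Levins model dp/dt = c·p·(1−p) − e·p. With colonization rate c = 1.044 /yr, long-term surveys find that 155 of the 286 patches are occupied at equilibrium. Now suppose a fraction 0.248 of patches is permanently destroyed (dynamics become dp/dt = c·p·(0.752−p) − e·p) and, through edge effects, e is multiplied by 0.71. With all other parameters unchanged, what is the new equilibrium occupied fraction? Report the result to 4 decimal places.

Observed p* = 155/286 = 0.54196.
Balance c(1−p*) = e gives e = 1.044×(1 − 0.54196) = 0.47819.
New p* = 0.752 − e/c = 0.752 − 0.33951/1.04400 = 0.42680.

0.4268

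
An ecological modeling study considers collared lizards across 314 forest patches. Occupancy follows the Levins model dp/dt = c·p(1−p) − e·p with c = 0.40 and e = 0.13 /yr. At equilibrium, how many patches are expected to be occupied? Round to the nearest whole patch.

212

p* = 1 − e/c = 1 − 0.13/0.40 = 0.6750.
Expected occupied patches = N × p* = 314 × 0.6750 = 211.95 ≈ 212.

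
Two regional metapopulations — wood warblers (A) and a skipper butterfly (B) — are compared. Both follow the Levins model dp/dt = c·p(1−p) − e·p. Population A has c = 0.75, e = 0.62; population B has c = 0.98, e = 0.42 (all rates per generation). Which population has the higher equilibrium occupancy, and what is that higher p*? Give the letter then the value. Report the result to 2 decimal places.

A: p*_A = 1 − 0.62/0.75 = 0.1733.
B: p*_B = 1 − 0.42/0.98 = 0.5714.
B is higher at 0.5714.

B, 0.57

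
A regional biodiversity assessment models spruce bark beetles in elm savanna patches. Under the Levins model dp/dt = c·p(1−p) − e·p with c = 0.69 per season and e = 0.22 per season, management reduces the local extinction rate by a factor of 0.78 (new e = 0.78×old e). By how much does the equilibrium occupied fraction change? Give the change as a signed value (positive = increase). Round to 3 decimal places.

0.070

Before: p* = 1 − 0.22/0.69 = 0.6812.
After the change, c = 0.69, e = 0.1716, so p* = 1 − 0.1716/0.69 = 0.7513.
Δp* = 0.7513 − 0.6812 = +0.0701.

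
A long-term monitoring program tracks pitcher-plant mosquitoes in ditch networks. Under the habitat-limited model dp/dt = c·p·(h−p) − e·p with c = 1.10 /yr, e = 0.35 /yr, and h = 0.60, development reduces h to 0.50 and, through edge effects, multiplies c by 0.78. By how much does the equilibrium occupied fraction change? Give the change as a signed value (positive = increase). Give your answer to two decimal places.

-0.19

Before: p* = h − e/c = 0.60 − 0.35/1.10 = 0.60 − 0.3182 = 0.2818.
After: c = 0.858, e = 0.35, h = 0.50; p* = 0.50 − 0.35/0.858 = 0.0921.
Δp* = 0.0921 − 0.2818 = -0.1897.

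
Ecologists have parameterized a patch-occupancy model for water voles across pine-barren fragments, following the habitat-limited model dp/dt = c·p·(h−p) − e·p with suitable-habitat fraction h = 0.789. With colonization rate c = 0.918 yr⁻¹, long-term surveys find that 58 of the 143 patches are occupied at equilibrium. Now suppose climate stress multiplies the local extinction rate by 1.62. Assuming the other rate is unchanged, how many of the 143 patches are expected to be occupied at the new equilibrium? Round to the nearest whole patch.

24

Observed p* = 58/143 = 0.40559.
Balance c(h−p*) = e gives e = 0.918×(0.789 − 0.40559) = 0.35197.
New p* = 0.789 − e/c = 0.789 − 0.57019/0.91800 = 0.16788.
Expected occupied = 143 × 0.16788 = 24.01 ≈ 24.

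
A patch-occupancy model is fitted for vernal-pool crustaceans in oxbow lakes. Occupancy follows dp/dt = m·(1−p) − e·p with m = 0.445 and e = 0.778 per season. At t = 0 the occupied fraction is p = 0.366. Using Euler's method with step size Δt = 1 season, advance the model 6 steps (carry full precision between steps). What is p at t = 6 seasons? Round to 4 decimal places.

Update rule: p ← p + [m·(1−p) − e·p]·Δt with Δt = 1.
step 1: Δp = -0.00262, p = 0.36338
step 2: Δp = +0.00058, p = 0.36397
step 3: Δp = -0.00013, p = 0.36384
step 4: Δp = +0.00003, p = 0.36386
step 5: Δp = -0.00001, p = 0.36386
step 6: Δp = +0.00000, p = 0.36386

0.3639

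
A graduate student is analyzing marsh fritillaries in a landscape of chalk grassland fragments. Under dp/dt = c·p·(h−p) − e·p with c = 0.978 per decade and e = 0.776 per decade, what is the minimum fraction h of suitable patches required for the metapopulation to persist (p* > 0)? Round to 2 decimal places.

0.79

p* = h − e/c is positive only when h > e/c.
h_min = e/c = 0.776/0.978 = 0.7935.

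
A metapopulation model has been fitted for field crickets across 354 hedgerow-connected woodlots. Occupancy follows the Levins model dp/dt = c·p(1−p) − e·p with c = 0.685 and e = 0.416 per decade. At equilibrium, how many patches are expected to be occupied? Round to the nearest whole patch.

139

p* = 1 − e/c = 1 − 0.416/0.685 = 0.3927.
Expected occupied patches = N × p* = 354 × 0.3927 = 139.02 ≈ 139.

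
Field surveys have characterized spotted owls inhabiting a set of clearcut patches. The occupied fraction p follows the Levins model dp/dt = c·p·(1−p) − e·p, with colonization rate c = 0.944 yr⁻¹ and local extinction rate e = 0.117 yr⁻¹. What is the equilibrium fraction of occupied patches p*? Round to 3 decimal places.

At equilibrium, colonization balances extinction: c·p*·(1−p*) = e·p*.
So p* = 1 − e/c = 1 − 0.117/0.944 = 1 − 0.1239 = 0.8761.

0.876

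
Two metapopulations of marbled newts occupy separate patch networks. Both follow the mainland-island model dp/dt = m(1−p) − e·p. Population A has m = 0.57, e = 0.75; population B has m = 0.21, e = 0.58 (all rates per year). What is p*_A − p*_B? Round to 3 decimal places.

0.166

A: p*_A = m/(m+e) = 0.57/1.3200 = 0.4318.
B: p*_B = 0.21/0.7900 = 0.2658.
p*_A − p*_B = 0.4318 − 0.2658 = 0.1660.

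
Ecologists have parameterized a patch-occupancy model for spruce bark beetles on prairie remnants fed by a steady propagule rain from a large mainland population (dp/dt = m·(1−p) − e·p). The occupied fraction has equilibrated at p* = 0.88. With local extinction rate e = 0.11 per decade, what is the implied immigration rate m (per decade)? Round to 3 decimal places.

At equilibrium m(1−p*) = e·p*, so m = e·p*/(1−p*).
m = 0.11 × 0.88 / 0.1200 = 0.0968/0.1200 = 0.8067.

0.807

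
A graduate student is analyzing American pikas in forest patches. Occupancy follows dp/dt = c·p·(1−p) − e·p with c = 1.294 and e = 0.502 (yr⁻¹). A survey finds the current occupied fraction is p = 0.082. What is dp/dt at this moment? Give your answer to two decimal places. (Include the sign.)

0.06

Colonization term: c·p·(1−p) = 1.294×0.082×0.9180 = 0.09741.
Extinction term: e·p = 0.04116.
dp/dt = 0.09741 − 0.04116 = 0.05624.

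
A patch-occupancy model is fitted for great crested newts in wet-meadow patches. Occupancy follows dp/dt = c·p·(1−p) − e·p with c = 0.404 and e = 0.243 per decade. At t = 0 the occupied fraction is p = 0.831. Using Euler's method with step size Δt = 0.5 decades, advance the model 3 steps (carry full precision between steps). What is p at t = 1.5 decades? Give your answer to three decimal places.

0.660

Update rule: p ← p + [c·p·(1−p) − e·p]·Δt with Δt = 0.5.
t = 0.5: p = 0.83100 + (-0.07260) = 0.75840
t = 1: p = 0.75840 + (-0.05513) = 0.70327
t = 1.5: p = 0.70327 + (-0.04329) = 0.65998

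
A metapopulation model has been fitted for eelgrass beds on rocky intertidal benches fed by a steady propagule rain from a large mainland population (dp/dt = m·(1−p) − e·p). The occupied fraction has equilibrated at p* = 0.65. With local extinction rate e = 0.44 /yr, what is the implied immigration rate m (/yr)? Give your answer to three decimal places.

0.817

At equilibrium m(1−p*) = e·p*, so m = e·p*/(1−p*).
m = 0.44 × 0.65 / 0.3500 = 0.2860/0.3500 = 0.8171.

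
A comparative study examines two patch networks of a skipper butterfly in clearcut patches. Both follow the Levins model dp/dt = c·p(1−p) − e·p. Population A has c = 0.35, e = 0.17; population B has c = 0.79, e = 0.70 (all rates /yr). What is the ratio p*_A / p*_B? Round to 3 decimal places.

4.514

A: p*_A = 1 − 0.17/0.35 = 0.5143.
B: p*_B = 1 − 0.70/0.79 = 0.1139.
p*_A / p*_B = 0.5143/0.1139 = 4.5143.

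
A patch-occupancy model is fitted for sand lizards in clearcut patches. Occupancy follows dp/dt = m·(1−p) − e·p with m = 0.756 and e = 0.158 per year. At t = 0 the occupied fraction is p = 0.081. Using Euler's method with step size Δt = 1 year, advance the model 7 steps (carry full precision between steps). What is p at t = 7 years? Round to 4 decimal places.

Update rule: p ← p + [m·(1−p) − e·p]·Δt with Δt = 1.
t = 1: p = 0.08100 + (+0.68197) = 0.76297
t = 2: p = 0.76297 + (+0.05865) = 0.82162
t = 3: p = 0.82162 + (+0.00504) = 0.82666
t = 4: p = 0.82666 + (+0.00043) = 0.82709
t = 5: p = 0.82709 + (+0.00004) = 0.82713
t = 6: p = 0.82713 + (+0.00000) = 0.82713
t = 7: p = 0.82713 + (+0.00000) = 0.82713

0.8271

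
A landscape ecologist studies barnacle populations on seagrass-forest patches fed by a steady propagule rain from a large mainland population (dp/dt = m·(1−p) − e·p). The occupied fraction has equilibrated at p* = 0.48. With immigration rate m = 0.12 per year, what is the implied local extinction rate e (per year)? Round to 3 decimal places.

At equilibrium m(1−p*) = e·p*, so e = m(1−p*)/p*.
e = 0.12 × 0.5200 / 0.48 = 0.1300.

0.130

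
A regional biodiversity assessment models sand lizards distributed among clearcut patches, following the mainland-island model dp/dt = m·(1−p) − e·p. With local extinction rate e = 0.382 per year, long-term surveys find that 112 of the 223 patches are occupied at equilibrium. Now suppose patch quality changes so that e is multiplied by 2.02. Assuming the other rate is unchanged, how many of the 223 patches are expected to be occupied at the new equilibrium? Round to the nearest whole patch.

Observed p* = 112/223 = 0.50224.
Balance m(1−p*) = e·p* gives m = e·p*/(1−p*) = 0.382×0.50224/0.49776 = 0.38544.
New p* = m/(m+e) = 0.38544/(0.38544+0.77164) = 0.33311.
Expected occupied = 223 × 0.33311 = 74.28 ≈ 74.

74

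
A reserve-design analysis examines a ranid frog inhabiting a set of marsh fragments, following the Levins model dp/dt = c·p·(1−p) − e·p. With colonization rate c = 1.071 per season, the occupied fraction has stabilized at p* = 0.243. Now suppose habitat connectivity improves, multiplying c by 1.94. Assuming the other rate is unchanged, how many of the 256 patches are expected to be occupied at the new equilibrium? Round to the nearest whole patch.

156

Balance c(1−p*) = e gives e = 1.071×(1 − 0.24300) = 0.81075.
New p* = 1 − e/c = 1 − 0.81075/2.07774 = 0.60979.
Expected occupied = 256 × 0.60979 = 156.11 ≈ 156.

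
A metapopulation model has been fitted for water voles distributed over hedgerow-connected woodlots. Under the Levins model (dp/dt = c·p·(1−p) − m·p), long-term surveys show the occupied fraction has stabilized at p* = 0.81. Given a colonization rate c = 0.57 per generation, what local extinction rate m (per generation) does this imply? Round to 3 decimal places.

At equilibrium c(1−p*) = m.
m = 0.57 × (1 − 0.81) = 0.57 × 0.1900 = 0.1083.

0.108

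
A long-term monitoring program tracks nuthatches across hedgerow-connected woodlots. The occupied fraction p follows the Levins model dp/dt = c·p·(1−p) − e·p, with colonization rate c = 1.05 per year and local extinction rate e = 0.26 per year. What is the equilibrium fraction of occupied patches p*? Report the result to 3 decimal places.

Setting dp/dt = 0 and dividing through by p* gives c·(1−p*) = e.
So p* = 1 − e/c = 1 − 0.26/1.05 = 1 − 0.2476 = 0.7524.

0.752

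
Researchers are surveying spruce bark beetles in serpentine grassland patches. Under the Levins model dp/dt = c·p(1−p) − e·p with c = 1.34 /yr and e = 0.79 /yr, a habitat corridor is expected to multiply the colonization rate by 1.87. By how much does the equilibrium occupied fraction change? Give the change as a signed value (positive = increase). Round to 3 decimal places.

Before: p* = 1 − 0.79/1.34 = 0.4104.
After the change, c = 2.5058, e = 0.79, so p* = 1 − 0.79/2.5058 = 0.6847.
Δp* = 0.6847 − 0.4104 = +0.2743.

0.274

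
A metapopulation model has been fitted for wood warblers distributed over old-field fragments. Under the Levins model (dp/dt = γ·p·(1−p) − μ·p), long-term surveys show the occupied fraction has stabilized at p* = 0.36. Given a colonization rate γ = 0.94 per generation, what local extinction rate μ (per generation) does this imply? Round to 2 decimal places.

At equilibrium γ(1−p*) = μ.
μ = 0.94 × (1 − 0.36) = 0.94 × 0.6400 = 0.6016.

0.60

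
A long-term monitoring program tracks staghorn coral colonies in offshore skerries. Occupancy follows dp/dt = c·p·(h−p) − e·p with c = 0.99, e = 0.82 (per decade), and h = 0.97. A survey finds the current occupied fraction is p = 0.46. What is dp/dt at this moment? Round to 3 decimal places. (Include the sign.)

-0.145

Colonization term: c·p·(h−p) = 0.99×0.46×0.5100 = 0.23225.
Extinction term: e·p = 0.37720.
dp/dt = 0.23225 − 0.37720 = -0.14495.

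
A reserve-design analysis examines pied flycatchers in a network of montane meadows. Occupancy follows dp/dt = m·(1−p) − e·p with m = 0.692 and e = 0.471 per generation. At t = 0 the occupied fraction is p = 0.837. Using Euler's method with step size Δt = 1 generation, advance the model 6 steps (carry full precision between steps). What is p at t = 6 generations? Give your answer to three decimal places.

0.595

Update rule: p ← p + [m·(1−p) − e·p]·Δt with Δt = 1.
t = 1: p = 0.83700 + (-0.28143) = 0.55557
t = 2: p = 0.55557 + (+0.04587) = 0.60144
t = 3: p = 0.60144 + (-0.00748) = 0.59396
t = 4: p = 0.59396 + (+0.00122) = 0.59518
t = 5: p = 0.59518 + (-0.00020) = 0.59499
t = 6: p = 0.59499 + (+0.00003) = 0.59502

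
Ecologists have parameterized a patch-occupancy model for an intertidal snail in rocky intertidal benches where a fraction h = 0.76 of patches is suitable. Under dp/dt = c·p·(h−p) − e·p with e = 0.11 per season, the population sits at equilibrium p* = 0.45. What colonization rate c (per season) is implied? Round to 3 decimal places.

At equilibrium c(h−p*) = e, so c = e/(h−p*).
c = 0.11/(0.76 − 0.45) = 0.11/0.3100 = 0.3548.

0.355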